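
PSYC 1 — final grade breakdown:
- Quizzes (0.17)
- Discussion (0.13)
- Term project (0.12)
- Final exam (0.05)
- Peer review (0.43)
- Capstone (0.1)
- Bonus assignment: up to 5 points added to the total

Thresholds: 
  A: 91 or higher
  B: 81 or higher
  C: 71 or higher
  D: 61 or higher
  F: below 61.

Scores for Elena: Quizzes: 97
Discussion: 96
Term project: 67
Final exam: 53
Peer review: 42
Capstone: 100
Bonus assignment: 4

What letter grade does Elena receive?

Weighted total:
  Quizzes 97 × 0.17 = 16.49
  Discussion 96 × 0.13 = 12.48
  Term project 67 × 0.12 = 8.04
  Final exam 53 × 0.05 = 2.65
  Peer review 42 × 0.43 = 18.06
  Capstone 100 × 0.1 = 10
Sum = 67.72
Bonus assignment: 67.72 + 4 = 71.72
71.72 is ≥ 71 and < 81 → C

C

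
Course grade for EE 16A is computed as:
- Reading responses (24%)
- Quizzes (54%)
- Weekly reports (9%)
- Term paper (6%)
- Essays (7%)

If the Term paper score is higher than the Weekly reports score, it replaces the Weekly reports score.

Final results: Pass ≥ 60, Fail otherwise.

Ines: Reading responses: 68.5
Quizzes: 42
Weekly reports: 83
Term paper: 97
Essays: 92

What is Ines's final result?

Term paper (97) > Weekly reports (83), so Weekly reports counts as 97.
Weighted total:
  Reading responses 68.5 × 0.24 = 16.44
  Quizzes 42 × 0.54 = 22.68
  Weekly reports 97 × 0.09 = 8.73
  Term paper 97 × 0.06 = 5.82
  Essays 92 × 0.07 = 6.44
Sum = 60.11
60.11 ≥ 60 → Pass

Pass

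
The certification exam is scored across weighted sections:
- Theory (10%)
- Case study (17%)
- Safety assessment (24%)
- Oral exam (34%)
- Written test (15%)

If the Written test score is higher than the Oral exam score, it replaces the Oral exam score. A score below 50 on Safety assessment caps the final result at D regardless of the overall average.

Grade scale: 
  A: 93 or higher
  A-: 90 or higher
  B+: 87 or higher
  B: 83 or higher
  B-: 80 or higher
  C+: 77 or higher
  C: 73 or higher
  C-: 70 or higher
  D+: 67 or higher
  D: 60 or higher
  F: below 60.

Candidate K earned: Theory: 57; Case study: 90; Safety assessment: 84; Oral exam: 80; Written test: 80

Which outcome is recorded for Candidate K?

B-

Written test (80) ≤ Oral exam (80), so Oral exam stays at 80.
Safety assessment score 84 ≥ 50: minimum met.
Weighted total:
  Theory 57 × 0.1 = 5.7
  Case study 90 × 0.17 = 15.3
  Safety assessment 84 × 0.24 = 20.16
  Oral exam 80 × 0.34 = 27.2
  Written test 80 × 0.15 = 12
Sum = 80.36
80.36 is ≥ 80 and < 83 → B-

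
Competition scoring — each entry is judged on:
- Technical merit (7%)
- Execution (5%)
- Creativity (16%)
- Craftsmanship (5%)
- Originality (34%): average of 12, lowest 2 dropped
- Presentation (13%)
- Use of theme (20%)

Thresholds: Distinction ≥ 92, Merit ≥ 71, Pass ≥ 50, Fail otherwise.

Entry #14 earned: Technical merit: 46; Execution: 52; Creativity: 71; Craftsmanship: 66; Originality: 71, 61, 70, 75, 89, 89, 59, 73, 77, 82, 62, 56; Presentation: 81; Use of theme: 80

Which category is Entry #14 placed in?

Merit

Originality: drop 56, 59 → average of remaining 10 = 749/10 = 74.9
Weighted total:
  Technical merit 46 × 0.07 = 3.22
  Execution 52 × 0.05 = 2.6
  Creativity 71 × 0.16 = 11.36
  Craftsmanship 66 × 0.05 = 3.3
  Originality 74.9 × 0.34 = 25.466
  Presentation 81 × 0.13 = 10.53
  Use of theme 80 × 0.2 = 16
Sum = 72.476
72.476 is ≥ 71 and < 92 → Merit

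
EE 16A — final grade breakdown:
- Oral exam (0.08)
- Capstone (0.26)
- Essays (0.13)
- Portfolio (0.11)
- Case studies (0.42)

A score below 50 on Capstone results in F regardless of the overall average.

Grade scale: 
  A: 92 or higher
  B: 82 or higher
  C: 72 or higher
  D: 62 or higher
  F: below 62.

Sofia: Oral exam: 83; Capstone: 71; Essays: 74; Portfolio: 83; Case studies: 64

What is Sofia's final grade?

D

Capstone score 71 ≥ 50: minimum met.
Weighted total:
  Oral exam 83 × 0.08 = 6.64
  Capstone 71 × 0.26 = 18.46
  Essays 74 × 0.13 = 9.62
  Portfolio 83 × 0.11 = 9.13
  Case studies 64 × 0.42 = 26.88
Sum = 70.73
70.73 is ≥ 62 and < 72 → D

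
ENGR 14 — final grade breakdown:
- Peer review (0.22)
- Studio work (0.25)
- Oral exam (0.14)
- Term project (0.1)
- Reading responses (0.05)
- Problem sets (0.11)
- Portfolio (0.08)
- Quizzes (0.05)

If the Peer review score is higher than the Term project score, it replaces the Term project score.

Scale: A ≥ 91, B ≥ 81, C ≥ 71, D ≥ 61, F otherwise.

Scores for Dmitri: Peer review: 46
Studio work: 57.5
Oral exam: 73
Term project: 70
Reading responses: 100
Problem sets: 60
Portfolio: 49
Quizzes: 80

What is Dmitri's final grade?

Peer review (46) ≤ Term project (70), so Term project stays at 70.
Weighted total:
  Peer review 46 × 0.22 = 10.12
  Studio work 57.5 × 0.25 = 14.375
  Oral exam 73 × 0.14 = 10.22
  Term project 70 × 0.1 = 7
  Reading responses 100 × 0.05 = 5
  Problem sets 60 × 0.11 = 6.6
  Portfolio 49 × 0.08 = 3.92
  Quizzes 80 × 0.05 = 4
Sum = 61.235
61.235 is ≥ 61 and < 71 → D

D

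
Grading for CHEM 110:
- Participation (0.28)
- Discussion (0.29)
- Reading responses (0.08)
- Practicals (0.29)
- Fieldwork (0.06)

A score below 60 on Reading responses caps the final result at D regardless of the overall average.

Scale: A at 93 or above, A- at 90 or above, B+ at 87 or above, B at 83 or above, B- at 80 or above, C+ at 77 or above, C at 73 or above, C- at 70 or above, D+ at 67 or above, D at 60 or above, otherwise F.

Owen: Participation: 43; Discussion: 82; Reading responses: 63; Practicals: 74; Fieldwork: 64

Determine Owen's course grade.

D

Reading responses score 63 ≥ 60: minimum met.
Weighted total:
  Participation 43 × 0.28 = 12.04
  Discussion 82 × 0.29 = 23.78
  Reading responses 63 × 0.08 = 5.04
  Practicals 74 × 0.29 = 21.46
  Fieldwork 64 × 0.06 = 3.84
Sum = 66.16
66.16 is ≥ 60 and < 67 → D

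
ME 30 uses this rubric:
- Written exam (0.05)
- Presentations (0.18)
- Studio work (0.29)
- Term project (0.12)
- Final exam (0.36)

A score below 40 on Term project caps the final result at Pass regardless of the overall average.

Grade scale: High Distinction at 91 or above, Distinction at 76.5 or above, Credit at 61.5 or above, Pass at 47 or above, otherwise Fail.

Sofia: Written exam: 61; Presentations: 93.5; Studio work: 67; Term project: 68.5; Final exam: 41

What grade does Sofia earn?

Credit

Term project score 68.5 ≥ 40: minimum met.
Weighted total:
  Written exam 61 × 0.05 = 3.05
  Presentations 93.5 × 0.18 = 16.83
  Studio work 67 × 0.29 = 19.43
  Term project 68.5 × 0.12 = 8.22
  Final exam 41 × 0.36 = 14.76
Sum = 62.29
62.29 is ≥ 61.5 and < 76.5 → Credit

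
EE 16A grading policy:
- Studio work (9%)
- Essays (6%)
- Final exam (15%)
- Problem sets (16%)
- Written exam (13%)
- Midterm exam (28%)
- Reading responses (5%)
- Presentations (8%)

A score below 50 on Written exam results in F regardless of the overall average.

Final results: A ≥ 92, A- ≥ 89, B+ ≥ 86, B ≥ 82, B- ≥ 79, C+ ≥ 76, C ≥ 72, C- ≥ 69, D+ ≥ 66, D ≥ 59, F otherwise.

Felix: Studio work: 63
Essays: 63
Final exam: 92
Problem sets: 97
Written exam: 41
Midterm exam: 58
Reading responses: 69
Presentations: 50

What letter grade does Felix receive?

F

Written exam score 41 < 50: minimum not met.
Weighted total:
  Studio work 63 × 0.09 = 5.67
  Essays 63 × 0.06 = 3.78
  Final exam 92 × 0.15 = 13.8
  Problem sets 97 × 0.16 = 15.52
  Written exam 41 × 0.13 = 5.33
  Midterm exam 58 × 0.28 = 16.24
  Reading responses 69 × 0.05 = 3.45
  Presentations 50 × 0.08 = 4
Sum = 67.79
Because the Written exam minimum was not met, the result is F.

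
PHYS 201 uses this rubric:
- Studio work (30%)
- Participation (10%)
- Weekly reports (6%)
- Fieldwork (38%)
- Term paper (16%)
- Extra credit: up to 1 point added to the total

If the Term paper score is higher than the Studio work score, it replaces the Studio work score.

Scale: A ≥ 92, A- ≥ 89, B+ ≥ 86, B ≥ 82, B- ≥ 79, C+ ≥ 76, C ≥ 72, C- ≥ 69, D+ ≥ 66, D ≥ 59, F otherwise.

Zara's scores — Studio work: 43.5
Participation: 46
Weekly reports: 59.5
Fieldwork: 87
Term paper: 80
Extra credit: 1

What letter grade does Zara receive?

Term paper (80) > Studio work (43.5), so Studio work counts as 80.
Weighted total:
  Studio work 80 × 0.3 = 24
  Participation 46 × 0.1 = 4.6
  Weekly reports 59.5 × 0.06 = 3.57
  Fieldwork 87 × 0.38 = 33.06
  Term paper 80 × 0.16 = 12.8
Sum = 78.03
Extra credit: 78.03 + 1 = 79.03
79.03 is ≥ 79 and < 82 → B-

B-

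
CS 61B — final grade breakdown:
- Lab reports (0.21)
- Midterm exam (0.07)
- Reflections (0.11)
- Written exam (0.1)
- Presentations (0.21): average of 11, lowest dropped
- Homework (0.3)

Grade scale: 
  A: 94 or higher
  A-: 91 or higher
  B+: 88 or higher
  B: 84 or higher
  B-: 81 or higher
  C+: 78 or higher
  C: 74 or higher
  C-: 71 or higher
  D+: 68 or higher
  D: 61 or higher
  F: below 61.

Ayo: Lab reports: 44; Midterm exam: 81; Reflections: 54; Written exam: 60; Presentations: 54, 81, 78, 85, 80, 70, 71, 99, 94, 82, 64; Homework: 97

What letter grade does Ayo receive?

Presentations: drop 54 → average of remaining 10 = 804/10 = 80.4
Weighted total:
  Lab reports 44 × 0.21 = 9.24
  Midterm exam 81 × 0.07 = 5.67
  Reflections 54 × 0.11 = 5.94
  Written exam 60 × 0.1 = 6
  Presentations 80.4 × 0.21 = 16.884
  Homework 97 × 0.3 = 29.1
Sum = 72.834
72.834 is ≥ 71 and < 74 → C-

C-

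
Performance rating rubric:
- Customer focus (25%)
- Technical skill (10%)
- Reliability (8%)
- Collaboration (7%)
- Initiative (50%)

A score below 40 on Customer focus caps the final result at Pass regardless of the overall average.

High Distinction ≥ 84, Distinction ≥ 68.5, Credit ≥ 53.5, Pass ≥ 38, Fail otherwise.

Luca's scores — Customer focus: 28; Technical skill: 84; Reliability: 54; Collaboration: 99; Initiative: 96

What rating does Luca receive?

Pass

Customer focus score 28 < 40: minimum not met.
Weighted total:
  Customer focus 28 × 0.25 = 7
  Technical skill 84 × 0.1 = 8.4
  Reliability 54 × 0.08 = 4.32
  Collaboration 99 × 0.07 = 6.93
  Initiative 96 × 0.5 = 48
Sum = 74.65
74.65 would be Distinction; cap at Pass applies → Pass.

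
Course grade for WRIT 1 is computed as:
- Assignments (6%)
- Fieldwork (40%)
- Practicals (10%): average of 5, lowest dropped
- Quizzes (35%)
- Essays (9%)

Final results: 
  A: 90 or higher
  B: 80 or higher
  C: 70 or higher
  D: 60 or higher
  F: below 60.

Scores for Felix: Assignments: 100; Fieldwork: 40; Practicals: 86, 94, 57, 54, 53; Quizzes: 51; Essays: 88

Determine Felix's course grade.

Practicals: drop 53 → average of remaining 4 = 291/4 = 72.75
Weighted total:
  Assignments 100 × 0.06 = 6
  Fieldwork 40 × 0.4 = 16
  Practicals 72.75 × 0.1 = 7.275
  Quizzes 51 × 0.35 = 17.85
  Essays 88 × 0.09 = 7.92
Sum = 55.045
55.045 < 60 → F

F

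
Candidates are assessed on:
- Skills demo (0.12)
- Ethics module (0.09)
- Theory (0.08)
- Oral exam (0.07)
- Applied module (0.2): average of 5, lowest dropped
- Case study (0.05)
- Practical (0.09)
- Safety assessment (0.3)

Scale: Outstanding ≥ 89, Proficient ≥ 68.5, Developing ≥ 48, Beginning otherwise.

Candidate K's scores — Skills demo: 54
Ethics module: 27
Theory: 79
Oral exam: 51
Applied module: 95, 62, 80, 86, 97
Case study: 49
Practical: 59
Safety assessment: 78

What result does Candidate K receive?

Developing

Applied module: drop 62 → average of remaining 4 = 358/4 = 89.5
Weighted total:
  Skills demo 54 × 0.12 = 6.48
  Ethics module 27 × 0.09 = 2.43
  Theory 79 × 0.08 = 6.32
  Oral exam 51 × 0.07 = 3.57
  Applied module 89.5 × 0.2 = 17.9
  Case study 49 × 0.05 = 2.45
  Practical 59 × 0.09 = 5.31
  Safety assessment 78 × 0.3 = 23.4
Sum = 67.86
67.86 is ≥ 48 and < 68.5 → Developing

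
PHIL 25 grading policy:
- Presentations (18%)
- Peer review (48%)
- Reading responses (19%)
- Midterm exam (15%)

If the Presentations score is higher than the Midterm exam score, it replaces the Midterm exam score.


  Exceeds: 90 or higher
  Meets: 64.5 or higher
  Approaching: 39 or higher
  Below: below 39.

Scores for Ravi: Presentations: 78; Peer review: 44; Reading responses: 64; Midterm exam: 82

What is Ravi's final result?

Approaching

Presentations (78) ≤ Midterm exam (82), so Midterm exam stays at 82.
Weighted total:
  Presentations 78 × 0.18 = 14.04
  Peer review 44 × 0.48 = 21.12
  Reading responses 64 × 0.19 = 12.16
  Midterm exam 82 × 0.15 = 12.3
Sum = 59.62
59.62 is ≥ 39 and < 64.5 → Approaching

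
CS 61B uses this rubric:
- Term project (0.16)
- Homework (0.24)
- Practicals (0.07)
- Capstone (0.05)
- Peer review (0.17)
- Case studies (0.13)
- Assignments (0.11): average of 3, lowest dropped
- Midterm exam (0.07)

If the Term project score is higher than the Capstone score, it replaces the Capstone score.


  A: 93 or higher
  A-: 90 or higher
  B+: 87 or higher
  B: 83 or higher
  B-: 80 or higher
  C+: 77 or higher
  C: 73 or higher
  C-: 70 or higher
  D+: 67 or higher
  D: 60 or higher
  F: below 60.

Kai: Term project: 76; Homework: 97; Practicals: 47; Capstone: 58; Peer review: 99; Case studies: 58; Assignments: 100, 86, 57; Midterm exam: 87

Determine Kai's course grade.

B

Assignments: drop 57 → average of remaining 2 = 186/2 = 93
Term project (76) > Capstone (58), so Capstone counts as 76.
Weighted total:
  Term project 76 × 0.16 = 12.16
  Homework 97 × 0.24 = 23.28
  Practicals 47 × 0.07 = 3.29
  Capstone 76 × 0.05 = 3.8
  Peer review 99 × 0.17 = 16.83
  Case studies 58 × 0.13 = 7.54
  Assignments 93 × 0.11 = 10.23
  Midterm exam 87 × 0.07 = 6.09
Sum = 83.22
83.22 is ≥ 83 and < 87 → B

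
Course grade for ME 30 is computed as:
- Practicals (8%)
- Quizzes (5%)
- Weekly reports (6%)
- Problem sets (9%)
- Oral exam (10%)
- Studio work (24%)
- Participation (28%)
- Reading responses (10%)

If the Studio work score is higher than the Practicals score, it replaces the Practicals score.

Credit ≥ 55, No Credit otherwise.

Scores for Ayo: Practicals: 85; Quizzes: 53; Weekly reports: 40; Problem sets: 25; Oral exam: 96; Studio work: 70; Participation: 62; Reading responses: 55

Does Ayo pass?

Studio work (70) ≤ Practicals (85), so Practicals stays at 85.
Weighted total:
  Practicals 85 × 0.08 = 6.8
  Quizzes 53 × 0.05 = 2.65
  Weekly reports 40 × 0.06 = 2.4
  Problem sets 25 × 0.09 = 2.25
  Oral exam 96 × 0.1 = 9.6
  Studio work 70 × 0.24 = 16.8
  Participation 62 × 0.28 = 17.36
  Reading responses 55 × 0.1 = 5.5
Sum = 63.36
63.36 ≥ 55 → Credit

Credit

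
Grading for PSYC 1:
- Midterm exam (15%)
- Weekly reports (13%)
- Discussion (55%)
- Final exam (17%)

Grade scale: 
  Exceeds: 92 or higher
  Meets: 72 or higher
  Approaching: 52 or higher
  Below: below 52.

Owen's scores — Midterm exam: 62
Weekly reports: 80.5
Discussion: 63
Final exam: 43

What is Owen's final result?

Weighted total:
  Midterm exam 62 × 0.15 = 9.3
  Weekly reports 80.5 × 0.13 = 10.465
  Discussion 63 × 0.55 = 34.65
  Final exam 43 × 0.17 = 7.31
Sum = 61.725
61.725 is ≥ 52 and < 72 → Approaching

Approaching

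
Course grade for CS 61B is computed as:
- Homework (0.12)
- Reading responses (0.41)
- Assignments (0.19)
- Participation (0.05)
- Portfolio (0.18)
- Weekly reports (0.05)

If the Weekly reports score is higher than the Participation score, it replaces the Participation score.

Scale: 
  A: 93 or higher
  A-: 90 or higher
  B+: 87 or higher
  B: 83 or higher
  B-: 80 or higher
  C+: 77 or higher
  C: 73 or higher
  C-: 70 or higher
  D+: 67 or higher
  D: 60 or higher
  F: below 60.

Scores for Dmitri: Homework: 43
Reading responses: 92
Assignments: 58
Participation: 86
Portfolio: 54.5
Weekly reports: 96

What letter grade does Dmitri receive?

C

Weekly reports (96) > Participation (86), so Participation counts as 96.
Weighted total:
  Homework 43 × 0.12 = 5.16
  Reading responses 92 × 0.41 = 37.72
  Assignments 58 × 0.19 = 11.02
  Participation 96 × 0.05 = 4.8
  Portfolio 54.5 × 0.18 = 9.81
  Weekly reports 96 × 0.05 = 4.8
Sum = 73.31
73.31 is ≥ 73 and < 77 → C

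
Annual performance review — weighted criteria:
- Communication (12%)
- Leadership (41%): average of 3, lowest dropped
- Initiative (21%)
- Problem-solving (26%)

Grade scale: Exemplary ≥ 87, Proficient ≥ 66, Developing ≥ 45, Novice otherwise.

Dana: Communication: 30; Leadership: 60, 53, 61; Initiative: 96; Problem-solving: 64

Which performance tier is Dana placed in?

Leadership: drop 53 → average of remaining 2 = 121/2 = 60.5
Weighted total:
  Communication 30 × 0.12 = 3.6
  Leadership 60.5 × 0.41 = 24.805
  Initiative 96 × 0.21 = 20.16
  Problem-solving 64 × 0.26 = 16.64
Sum = 65.205
65.205 is ≥ 45 and < 66 → Developing

Developing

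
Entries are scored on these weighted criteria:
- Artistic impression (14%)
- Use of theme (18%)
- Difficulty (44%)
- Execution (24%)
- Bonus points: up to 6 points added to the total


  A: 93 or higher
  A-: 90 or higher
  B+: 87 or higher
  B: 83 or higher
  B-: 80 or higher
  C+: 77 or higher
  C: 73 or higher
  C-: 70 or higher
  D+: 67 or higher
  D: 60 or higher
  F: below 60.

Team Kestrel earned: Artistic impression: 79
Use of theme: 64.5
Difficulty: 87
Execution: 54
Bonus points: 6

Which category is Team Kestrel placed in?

Weighted total:
  Artistic impression 79 × 0.14 = 11.06
  Use of theme 64.5 × 0.18 = 11.61
  Difficulty 87 × 0.44 = 38.28
  Execution 54 × 0.24 = 12.96
Sum = 73.91
Bonus points: 73.91 + 6 = 79.91
79.91 is ≥ 77 and < 80 → C+

C+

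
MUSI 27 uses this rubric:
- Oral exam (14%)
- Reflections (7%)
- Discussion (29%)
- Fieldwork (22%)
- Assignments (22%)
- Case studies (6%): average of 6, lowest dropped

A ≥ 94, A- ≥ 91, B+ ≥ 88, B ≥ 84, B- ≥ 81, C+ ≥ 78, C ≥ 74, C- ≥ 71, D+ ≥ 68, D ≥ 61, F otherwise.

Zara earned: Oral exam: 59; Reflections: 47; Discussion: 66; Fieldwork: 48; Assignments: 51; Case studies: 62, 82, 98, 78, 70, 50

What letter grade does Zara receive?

Case studies: drop 50 → average of remaining 5 = 390/5 = 78
Weighted total:
  Oral exam 59 × 0.14 = 8.26
  Reflections 47 × 0.07 = 3.29
  Discussion 66 × 0.29 = 19.14
  Fieldwork 48 × 0.22 = 10.56
  Assignments 51 × 0.22 = 11.22
  Case studies 78 × 0.06 = 4.68
Sum = 57.15
57.15 < 61 → F

F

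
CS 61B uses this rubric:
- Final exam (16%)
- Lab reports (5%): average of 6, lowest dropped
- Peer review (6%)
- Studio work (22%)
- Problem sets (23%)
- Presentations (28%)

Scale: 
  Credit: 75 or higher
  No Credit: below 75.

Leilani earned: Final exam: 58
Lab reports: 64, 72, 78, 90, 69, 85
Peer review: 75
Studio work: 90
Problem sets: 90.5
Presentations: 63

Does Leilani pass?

Lab reports: drop 64 → average of remaining 5 = 394/5 = 78.8
Weighted total:
  Final exam 58 × 0.16 = 9.28
  Lab reports 78.8 × 0.05 = 3.94
  Peer review 75 × 0.06 = 4.5
  Studio work 90 × 0.22 = 19.8
  Problem sets 90.5 × 0.23 = 20.815
  Presentations 63 × 0.28 = 17.64
Sum = 75.975
75.975 ≥ 75 → Credit

Credit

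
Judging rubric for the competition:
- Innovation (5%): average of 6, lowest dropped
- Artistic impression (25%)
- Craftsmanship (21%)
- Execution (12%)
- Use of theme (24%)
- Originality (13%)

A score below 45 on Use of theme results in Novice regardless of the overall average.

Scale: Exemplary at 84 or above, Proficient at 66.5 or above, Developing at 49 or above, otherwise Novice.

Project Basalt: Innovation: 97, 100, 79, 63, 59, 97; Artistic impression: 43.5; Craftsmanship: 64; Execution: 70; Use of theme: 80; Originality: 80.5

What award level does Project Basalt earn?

Proficient

Innovation: drop 59 → average of remaining 5 = 436/5 = 87.2
Use of theme score 80 ≥ 45: minimum met.
Weighted total:
  Innovation 87.2 × 0.05 = 4.36
  Artistic impression 43.5 × 0.25 = 10.875
  Craftsmanship 64 × 0.21 = 13.44
  Execution 70 × 0.12 = 8.4
  Use of theme 80 × 0.24 = 19.2
  Originality 80.5 × 0.13 = 10.465
Sum = 66.74
66.74 is ≥ 66.5 and < 84 → Proficient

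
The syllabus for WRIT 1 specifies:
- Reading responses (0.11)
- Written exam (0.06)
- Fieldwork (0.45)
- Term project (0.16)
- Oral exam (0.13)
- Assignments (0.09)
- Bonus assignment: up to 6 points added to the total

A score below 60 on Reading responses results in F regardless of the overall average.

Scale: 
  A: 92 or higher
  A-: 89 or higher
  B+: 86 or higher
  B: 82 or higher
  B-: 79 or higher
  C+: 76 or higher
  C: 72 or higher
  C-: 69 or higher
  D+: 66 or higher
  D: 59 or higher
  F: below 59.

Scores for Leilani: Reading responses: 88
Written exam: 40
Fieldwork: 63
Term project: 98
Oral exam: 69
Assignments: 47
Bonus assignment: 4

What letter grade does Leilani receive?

C

Reading responses score 88 ≥ 60: minimum met.
Weighted total:
  Reading responses 88 × 0.11 = 9.68
  Written exam 40 × 0.06 = 2.4
  Fieldwork 63 × 0.45 = 28.35
  Term project 98 × 0.16 = 15.68
  Oral exam 69 × 0.13 = 8.97
  Assignments 47 × 0.09 = 4.23
Sum = 69.31
Bonus assignment: 69.31 + 4 = 73.31
73.31 is ≥ 72 and < 76 → C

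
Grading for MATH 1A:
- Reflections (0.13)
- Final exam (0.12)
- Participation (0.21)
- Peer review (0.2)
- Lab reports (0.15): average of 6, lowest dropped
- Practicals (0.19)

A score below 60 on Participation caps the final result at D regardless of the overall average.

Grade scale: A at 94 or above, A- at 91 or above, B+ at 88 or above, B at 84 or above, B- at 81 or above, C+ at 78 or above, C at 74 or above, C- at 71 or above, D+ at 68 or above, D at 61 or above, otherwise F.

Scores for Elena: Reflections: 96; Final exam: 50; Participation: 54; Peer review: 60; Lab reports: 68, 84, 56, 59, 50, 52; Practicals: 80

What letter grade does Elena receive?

D

Lab reports: drop 50 → average of remaining 5 = 319/5 = 63.8
Participation score 54 < 60: minimum not met.
Weighted total:
  Reflections 96 × 0.13 = 12.48
  Final exam 50 × 0.12 = 6
  Participation 54 × 0.21 = 11.34
  Peer review 60 × 0.2 = 12
  Lab reports 63.8 × 0.15 = 9.57
  Practicals 80 × 0.19 = 15.2
Sum = 66.59
66.59 would be D; cap at D applies → D.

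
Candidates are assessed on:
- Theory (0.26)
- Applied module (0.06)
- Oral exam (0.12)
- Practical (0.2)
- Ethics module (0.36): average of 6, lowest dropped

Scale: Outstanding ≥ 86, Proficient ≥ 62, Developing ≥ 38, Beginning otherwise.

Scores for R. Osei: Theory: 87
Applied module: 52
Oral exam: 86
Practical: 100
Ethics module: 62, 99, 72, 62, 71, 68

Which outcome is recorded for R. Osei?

Proficient

Ethics module: drop 62 → average of remaining 5 = 372/5 = 74.4
Weighted total:
  Theory 87 × 0.26 = 22.62
  Applied module 52 × 0.06 = 3.12
  Oral exam 86 × 0.12 = 10.32
  Practical 100 × 0.2 = 20
  Ethics module 74.4 × 0.36 = 26.784
Sum = 82.844
82.844 is ≥ 62 and < 86 → Proficient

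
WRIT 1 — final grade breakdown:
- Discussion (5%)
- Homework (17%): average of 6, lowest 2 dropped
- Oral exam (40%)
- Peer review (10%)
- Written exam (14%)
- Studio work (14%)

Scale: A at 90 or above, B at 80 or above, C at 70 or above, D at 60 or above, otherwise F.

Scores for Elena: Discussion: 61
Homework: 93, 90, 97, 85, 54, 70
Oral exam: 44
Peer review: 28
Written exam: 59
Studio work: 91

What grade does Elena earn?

F

Homework: drop 54, 70 → average of remaining 4 = 365/4 = 91.25
Weighted total:
  Discussion 61 × 0.05 = 3.05
  Homework 91.25 × 0.17 = 15.5125
  Oral exam 44 × 0.4 = 17.6
  Peer review 28 × 0.1 = 2.8
  Written exam 59 × 0.14 = 8.26
  Studio work 91 × 0.14 = 12.74
Sum = 59.9625
59.9625 < 60 → F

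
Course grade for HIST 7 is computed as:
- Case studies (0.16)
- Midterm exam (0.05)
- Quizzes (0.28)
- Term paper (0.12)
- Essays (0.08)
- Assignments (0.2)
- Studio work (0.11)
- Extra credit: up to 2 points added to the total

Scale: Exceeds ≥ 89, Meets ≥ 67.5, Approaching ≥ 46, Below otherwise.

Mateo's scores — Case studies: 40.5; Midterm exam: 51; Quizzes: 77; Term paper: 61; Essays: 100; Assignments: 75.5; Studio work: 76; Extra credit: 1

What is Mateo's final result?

Meets

Weighted total:
  Case studies 40.5 × 0.16 = 6.48
  Midterm exam 51 × 0.05 = 2.55
  Quizzes 77 × 0.28 = 21.56
  Term paper 61 × 0.12 = 7.32
  Essays 100 × 0.08 = 8
  Assignments 75.5 × 0.2 = 15.1
  Studio work 76 × 0.11 = 8.36
Sum = 69.37
Extra credit: 69.37 + 1 = 70.37
70.37 is ≥ 67.5 and < 89 → Meets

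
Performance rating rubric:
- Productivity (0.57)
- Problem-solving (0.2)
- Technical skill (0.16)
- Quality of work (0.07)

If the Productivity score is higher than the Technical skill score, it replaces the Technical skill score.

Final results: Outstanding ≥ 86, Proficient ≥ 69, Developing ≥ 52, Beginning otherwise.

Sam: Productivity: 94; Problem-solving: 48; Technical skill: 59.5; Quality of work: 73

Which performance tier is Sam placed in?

Proficient

Productivity (94) > Technical skill (59.5), so Technical skill counts as 94.
Weighted total:
  Productivity 94 × 0.57 = 53.58
  Problem-solving 48 × 0.2 = 9.6
  Technical skill 94 × 0.16 = 15.04
  Quality of work 73 × 0.07 = 5.11
Sum = 83.33
83.33 is ≥ 69 and < 86 → Proficient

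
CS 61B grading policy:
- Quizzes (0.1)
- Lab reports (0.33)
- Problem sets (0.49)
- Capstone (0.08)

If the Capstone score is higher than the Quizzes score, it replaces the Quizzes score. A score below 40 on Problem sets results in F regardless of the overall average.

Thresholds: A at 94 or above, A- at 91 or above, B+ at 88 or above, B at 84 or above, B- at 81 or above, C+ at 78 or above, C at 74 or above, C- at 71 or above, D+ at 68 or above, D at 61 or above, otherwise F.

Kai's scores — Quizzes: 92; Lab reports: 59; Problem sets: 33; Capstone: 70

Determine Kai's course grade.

F

Capstone (70) ≤ Quizzes (92), so Quizzes stays at 92.
Problem sets score 33 < 40: minimum not met.
Weighted total:
  Quizzes 92 × 0.1 = 9.2
  Lab reports 59 × 0.33 = 19.47
  Problem sets 33 × 0.49 = 16.17
  Capstone 70 × 0.08 = 5.6
Sum = 50.44
Because the Problem sets minimum was not met, the result is F.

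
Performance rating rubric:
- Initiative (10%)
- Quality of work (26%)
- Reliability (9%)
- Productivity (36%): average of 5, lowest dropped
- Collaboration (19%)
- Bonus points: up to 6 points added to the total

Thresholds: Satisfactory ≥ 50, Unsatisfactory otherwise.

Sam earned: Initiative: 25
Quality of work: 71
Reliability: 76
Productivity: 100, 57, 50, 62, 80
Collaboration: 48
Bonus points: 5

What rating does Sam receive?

Productivity: drop 50 → average of remaining 4 = 299/4 = 74.75
Weighted total:
  Initiative 25 × 0.1 = 2.5
  Quality of work 71 × 0.26 = 18.46
  Reliability 76 × 0.09 = 6.84
  Productivity 74.75 × 0.36 = 26.91
  Collaboration 48 × 0.19 = 9.12
Sum = 63.83
Bonus points: 63.83 + 5 = 68.83
68.83 ≥ 50 → Satisfactory

Satisfactory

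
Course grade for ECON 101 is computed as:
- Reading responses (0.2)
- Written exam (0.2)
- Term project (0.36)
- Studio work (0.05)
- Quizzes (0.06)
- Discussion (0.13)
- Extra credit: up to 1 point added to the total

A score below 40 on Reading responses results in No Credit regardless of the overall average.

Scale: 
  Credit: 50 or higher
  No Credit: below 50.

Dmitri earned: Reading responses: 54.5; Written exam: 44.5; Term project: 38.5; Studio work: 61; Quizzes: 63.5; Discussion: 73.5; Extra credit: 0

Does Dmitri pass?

Reading responses score 54.5 ≥ 40: minimum met.
Weighted total:
  Reading responses 54.5 × 0.2 = 10.9
  Written exam 44.5 × 0.2 = 8.9
  Term project 38.5 × 0.36 = 13.86
  Studio work 61 × 0.05 = 3.05
  Quizzes 63.5 × 0.06 = 3.81
  Discussion 73.5 × 0.13 = 9.555
Sum = 50.075
Extra credit: 50.075 + 0 = 50.075
50.075 ≥ 50 → Credit

Credit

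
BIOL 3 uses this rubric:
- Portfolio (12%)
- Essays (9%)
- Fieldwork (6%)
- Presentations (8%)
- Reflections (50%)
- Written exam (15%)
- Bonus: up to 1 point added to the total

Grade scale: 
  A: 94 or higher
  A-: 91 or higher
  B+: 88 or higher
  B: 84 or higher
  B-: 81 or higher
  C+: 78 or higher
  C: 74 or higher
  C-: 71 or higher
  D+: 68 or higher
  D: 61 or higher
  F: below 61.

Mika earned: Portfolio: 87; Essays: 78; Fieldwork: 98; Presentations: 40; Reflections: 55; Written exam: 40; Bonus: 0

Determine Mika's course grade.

Weighted total:
  Portfolio 87 × 0.12 = 10.44
  Essays 78 × 0.09 = 7.02
  Fieldwork 98 × 0.06 = 5.88
  Presentations 40 × 0.08 = 3.2
  Reflections 55 × 0.5 = 27.5
  Written exam 40 × 0.15 = 6
Sum = 60.04
Bonus: 60.04 + 0 = 60.04
60.04 < 61 → F

F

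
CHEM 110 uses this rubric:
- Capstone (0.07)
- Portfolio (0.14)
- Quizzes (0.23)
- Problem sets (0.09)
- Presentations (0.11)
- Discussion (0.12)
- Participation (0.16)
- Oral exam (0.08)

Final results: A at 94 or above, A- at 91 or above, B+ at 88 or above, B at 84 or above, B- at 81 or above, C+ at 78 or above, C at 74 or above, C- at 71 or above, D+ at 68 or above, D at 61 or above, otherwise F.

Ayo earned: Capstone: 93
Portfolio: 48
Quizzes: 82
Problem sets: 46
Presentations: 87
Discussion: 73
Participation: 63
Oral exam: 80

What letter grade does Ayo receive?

C-

Weighted total:
  Capstone 93 × 0.07 = 6.51
  Portfolio 48 × 0.14 = 6.72
  Quizzes 82 × 0.23 = 18.86
  Problem sets 46 × 0.09 = 4.14
  Presentations 87 × 0.11 = 9.57
  Discussion 73 × 0.12 = 8.76
  Participation 63 × 0.16 = 10.08
  Oral exam 80 × 0.08 = 6.4
Sum = 71.04
71.04 is ≥ 71 and < 74 → C-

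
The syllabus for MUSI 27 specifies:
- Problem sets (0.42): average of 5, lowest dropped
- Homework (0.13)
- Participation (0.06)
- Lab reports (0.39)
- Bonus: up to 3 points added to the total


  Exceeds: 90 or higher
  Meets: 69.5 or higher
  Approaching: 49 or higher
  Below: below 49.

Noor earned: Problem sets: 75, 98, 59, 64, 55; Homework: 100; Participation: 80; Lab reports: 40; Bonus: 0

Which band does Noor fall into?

Problem sets: drop 55 → average of remaining 4 = 296/4 = 74
Weighted total:
  Problem sets 74 × 0.42 = 31.08
  Homework 100 × 0.13 = 13
  Participation 80 × 0.06 = 4.8
  Lab reports 40 × 0.39 = 15.6
Sum = 64.48
Bonus: 64.48 + 0 = 64.48
64.48 is ≥ 49 and < 69.5 → Approaching

Approaching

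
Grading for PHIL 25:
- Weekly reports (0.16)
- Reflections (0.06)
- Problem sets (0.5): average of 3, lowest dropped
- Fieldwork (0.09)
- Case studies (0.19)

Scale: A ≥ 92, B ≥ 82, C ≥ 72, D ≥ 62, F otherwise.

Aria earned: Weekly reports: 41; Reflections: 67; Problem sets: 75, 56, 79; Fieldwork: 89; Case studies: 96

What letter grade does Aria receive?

Problem sets: drop 56 → average of remaining 2 = 154/2 = 77
Weighted total:
  Weekly reports 41 × 0.16 = 6.56
  Reflections 67 × 0.06 = 4.02
  Problem sets 77 × 0.5 = 38.5
  Fieldwork 89 × 0.09 = 8.01
  Case studies 96 × 0.19 = 18.24
Sum = 75.33
75.33 is ≥ 72 and < 82 → C

C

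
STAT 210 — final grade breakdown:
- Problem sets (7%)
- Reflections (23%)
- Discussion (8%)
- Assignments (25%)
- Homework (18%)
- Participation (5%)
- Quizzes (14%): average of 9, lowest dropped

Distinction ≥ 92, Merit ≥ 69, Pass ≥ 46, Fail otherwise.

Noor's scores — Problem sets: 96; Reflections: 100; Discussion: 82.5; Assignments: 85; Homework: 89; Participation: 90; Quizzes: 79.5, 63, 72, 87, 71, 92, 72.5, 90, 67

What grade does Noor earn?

Quizzes: drop 63 → average of remaining 8 = 631/8 = 78.875
Weighted total:
  Problem sets 96 × 0.07 = 6.72
  Reflections 100 × 0.23 = 23
  Discussion 82.5 × 0.08 = 6.6
  Assignments 85 × 0.25 = 21.25
  Homework 89 × 0.18 = 16.02
  Participation 90 × 0.05 = 4.5
  Quizzes 78.875 × 0.14 = 11.0425
Sum = 89.1325
89.1325 is ≥ 69 and < 92 → Merit

Merit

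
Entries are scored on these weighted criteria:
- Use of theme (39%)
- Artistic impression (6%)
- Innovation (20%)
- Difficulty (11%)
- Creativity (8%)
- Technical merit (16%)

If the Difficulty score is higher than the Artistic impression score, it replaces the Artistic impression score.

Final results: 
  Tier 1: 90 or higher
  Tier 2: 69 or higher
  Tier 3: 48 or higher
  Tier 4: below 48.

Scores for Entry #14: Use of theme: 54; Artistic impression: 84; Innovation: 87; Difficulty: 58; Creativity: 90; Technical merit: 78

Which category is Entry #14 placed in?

Difficulty (58) ≤ Artistic impression (84), so Artistic impression stays at 84.
Weighted total:
  Use of theme 54 × 0.39 = 21.06
  Artistic impression 84 × 0.06 = 5.04
  Innovation 87 × 0.2 = 17.4
  Difficulty 58 × 0.11 = 6.38
  Creativity 90 × 0.08 = 7.2
  Technical merit 78 × 0.16 = 12.48
Sum = 69.56
69.56 is ≥ 69 and < 90 → Tier 2

Tier 2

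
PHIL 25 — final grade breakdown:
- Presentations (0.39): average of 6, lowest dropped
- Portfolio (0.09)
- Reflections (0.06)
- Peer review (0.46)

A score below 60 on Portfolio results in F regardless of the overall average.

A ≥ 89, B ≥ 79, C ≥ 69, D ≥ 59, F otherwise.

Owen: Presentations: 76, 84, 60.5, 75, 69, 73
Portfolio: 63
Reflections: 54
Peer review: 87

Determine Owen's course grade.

Presentations: drop 60.5 → average of remaining 5 = 377/5 = 75.4
Portfolio score 63 ≥ 60: minimum met.
Weighted total:
  Presentations 75.4 × 0.39 = 29.406
  Portfolio 63 × 0.09 = 5.67
  Reflections 54 × 0.06 = 3.24
  Peer review 87 × 0.46 = 40.02
Sum = 78.336
78.336 is ≥ 69 and < 79 → C

C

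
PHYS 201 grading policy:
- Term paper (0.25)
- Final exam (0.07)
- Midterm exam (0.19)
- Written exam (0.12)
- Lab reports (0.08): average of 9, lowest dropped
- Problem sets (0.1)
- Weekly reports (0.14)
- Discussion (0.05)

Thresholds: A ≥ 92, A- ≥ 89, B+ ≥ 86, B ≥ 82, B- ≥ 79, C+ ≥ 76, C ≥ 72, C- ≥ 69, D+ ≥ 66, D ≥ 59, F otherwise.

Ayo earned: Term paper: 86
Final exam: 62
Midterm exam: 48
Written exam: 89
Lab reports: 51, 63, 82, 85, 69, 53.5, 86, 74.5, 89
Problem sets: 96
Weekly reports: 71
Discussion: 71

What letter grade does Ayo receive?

C

Lab reports: drop 51 → average of remaining 8 = 602/8 = 75.25
Weighted total:
  Term paper 86 × 0.25 = 21.5
  Final exam 62 × 0.07 = 4.34
  Midterm exam 48 × 0.19 = 9.12
  Written exam 89 × 0.12 = 10.68
  Lab reports 75.25 × 0.08 = 6.02
  Problem sets 96 × 0.1 = 9.6
  Weekly reports 71 × 0.14 = 9.94
  Discussion 71 × 0.05 = 3.55
Sum = 74.75
74.75 is ≥ 72 and < 76 → C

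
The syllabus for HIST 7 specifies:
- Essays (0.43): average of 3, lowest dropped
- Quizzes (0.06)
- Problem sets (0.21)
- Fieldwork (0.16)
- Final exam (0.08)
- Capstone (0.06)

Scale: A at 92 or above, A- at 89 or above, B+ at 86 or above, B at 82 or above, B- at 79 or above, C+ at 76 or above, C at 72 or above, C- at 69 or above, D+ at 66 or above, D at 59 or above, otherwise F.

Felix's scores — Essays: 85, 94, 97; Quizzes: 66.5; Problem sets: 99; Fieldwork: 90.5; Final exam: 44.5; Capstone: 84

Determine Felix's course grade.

B+

Essays: drop 85 → average of remaining 2 = 191/2 = 95.5
Weighted total:
  Essays 95.5 × 0.43 = 41.065
  Quizzes 66.5 × 0.06 = 3.99
  Problem sets 99 × 0.21 = 20.79
  Fieldwork 90.5 × 0.16 = 14.48
  Final exam 44.5 × 0.08 = 3.56
  Capstone 84 × 0.06 = 5.04
Sum = 88.925
88.925 is ≥ 86 and < 89 → B+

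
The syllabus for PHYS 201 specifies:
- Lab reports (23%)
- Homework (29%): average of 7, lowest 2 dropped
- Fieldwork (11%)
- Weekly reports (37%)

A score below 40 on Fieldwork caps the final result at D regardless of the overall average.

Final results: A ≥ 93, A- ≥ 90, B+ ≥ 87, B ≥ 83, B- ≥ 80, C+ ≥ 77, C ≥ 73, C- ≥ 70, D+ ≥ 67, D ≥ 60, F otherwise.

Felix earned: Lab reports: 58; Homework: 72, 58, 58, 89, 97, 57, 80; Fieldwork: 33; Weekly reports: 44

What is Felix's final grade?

Homework: drop 57, 58 → average of remaining 5 = 396/5 = 79.2
Fieldwork score 33 < 40: minimum not met.
Weighted total:
  Lab reports 58 × 0.23 = 13.34
  Homework 79.2 × 0.29 = 22.968
  Fieldwork 33 × 0.11 = 3.63
  Weekly reports 44 × 0.37 = 16.28
Sum = 56.218
56.218 would be F; cap at D applies → F.

F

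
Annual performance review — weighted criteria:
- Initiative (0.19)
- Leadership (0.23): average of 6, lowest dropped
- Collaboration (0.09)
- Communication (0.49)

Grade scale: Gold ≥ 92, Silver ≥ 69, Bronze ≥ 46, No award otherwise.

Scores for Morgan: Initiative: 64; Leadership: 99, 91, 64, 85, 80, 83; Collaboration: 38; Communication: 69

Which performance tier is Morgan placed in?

Silver

Leadership: drop 64 → average of remaining 5 = 438/5 = 87.6
Weighted total:
  Initiative 64 × 0.19 = 12.16
  Leadership 87.6 × 0.23 = 20.148
  Collaboration 38 × 0.09 = 3.42
  Communication 69 × 0.49 = 33.81
Sum = 69.538
69.538 is ≥ 69 and < 92 → Silver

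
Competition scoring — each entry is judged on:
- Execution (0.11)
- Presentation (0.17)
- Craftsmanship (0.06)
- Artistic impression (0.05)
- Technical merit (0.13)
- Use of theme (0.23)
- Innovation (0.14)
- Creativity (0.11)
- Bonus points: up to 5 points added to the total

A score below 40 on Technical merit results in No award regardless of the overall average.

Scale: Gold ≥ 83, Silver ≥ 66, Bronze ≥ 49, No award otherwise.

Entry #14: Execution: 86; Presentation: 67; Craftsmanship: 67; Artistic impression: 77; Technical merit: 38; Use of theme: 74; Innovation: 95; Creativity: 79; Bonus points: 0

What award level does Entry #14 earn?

Technical merit score 38 < 40: minimum not met.
Weighted total:
  Execution 86 × 0.11 = 9.46
  Presentation 67 × 0.17 = 11.39
  Craftsmanship 67 × 0.06 = 4.02
  Artistic impression 77 × 0.05 = 3.85
  Technical merit 38 × 0.13 = 4.94
  Use of theme 74 × 0.23 = 17.02
  Innovation 95 × 0.14 = 13.3
  Creativity 79 × 0.11 = 8.69
Sum = 72.67
Bonus points: 72.67 + 0 = 72.67
Because the Technical merit minimum was not met, the result is No award.

No award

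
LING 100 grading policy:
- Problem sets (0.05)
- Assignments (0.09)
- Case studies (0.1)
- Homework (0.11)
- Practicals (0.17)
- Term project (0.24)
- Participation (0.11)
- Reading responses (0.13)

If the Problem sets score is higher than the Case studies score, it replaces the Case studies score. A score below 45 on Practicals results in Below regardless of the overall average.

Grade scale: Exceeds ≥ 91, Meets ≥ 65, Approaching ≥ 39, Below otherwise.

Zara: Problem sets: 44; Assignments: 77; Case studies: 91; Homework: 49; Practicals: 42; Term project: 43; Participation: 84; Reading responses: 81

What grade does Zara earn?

Below

Problem sets (44) ≤ Case studies (91), so Case studies stays at 91.
Practicals score 42 < 45: minimum not met.
Weighted total:
  Problem sets 44 × 0.05 = 2.2
  Assignments 77 × 0.09 = 6.93
  Case studies 91 × 0.1 = 9.1
  Homework 49 × 0.11 = 5.39
  Practicals 42 × 0.17 = 7.14
  Term project 43 × 0.24 = 10.32
  Participation 84 × 0.11 = 9.24
  Reading responses 81 × 0.13 = 10.53
Sum = 60.85
Because the Practicals minimum was not met, the result is Below.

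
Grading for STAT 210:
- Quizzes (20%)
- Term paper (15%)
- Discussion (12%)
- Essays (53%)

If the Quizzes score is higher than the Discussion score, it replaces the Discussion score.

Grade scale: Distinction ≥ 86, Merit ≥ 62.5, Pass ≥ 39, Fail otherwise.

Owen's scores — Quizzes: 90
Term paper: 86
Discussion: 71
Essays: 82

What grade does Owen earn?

Merit

Quizzes (90) > Discussion (71), so Discussion counts as 90.
Weighted total:
  Quizzes 90 × 0.2 = 18
  Term paper 86 × 0.15 = 12.9
  Discussion 90 × 0.12 = 10.8
  Essays 82 × 0.53 = 43.46
Sum = 85.16
85.16 is ≥ 62.5 and < 86 → Merit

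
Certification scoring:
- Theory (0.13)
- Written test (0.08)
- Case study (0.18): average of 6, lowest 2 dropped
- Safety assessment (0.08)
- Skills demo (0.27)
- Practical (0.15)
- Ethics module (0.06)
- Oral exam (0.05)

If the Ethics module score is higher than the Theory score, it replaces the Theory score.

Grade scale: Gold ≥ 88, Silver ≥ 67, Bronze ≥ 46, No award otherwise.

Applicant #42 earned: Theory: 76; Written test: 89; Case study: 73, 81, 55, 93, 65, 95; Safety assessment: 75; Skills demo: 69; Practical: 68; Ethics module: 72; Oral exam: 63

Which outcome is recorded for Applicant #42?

Silver

Case study: drop 55, 65 → average of remaining 4 = 342/4 = 85.5
Ethics module (72) ≤ Theory (76), so Theory stays at 76.
Weighted total:
  Theory 76 × 0.13 = 9.88
  Written test 89 × 0.08 = 7.12
  Case study 85.5 × 0.18 = 15.39
  Safety assessment 75 × 0.08 = 6
  Skills demo 69 × 0.27 = 18.63
  Practical 68 × 0.15 = 10.2
  Ethics module 72 × 0.06 = 4.32
  Oral exam 63 × 0.05 = 3.15
Sum = 74.69
74.69 is ≥ 67 and < 88 → Silver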